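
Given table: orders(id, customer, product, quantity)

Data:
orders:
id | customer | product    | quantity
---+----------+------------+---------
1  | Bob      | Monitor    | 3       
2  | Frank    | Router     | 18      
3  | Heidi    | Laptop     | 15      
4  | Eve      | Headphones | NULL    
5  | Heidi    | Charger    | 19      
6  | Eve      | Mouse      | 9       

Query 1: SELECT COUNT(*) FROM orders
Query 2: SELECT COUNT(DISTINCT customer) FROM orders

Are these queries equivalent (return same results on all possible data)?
No, not equivalent

Query 1 returns: [(6,)]
Query 2 returns: [(4,)]

Reason: COUNT(*) counts rows, COUNT(DISTINCT customer) counts unique customers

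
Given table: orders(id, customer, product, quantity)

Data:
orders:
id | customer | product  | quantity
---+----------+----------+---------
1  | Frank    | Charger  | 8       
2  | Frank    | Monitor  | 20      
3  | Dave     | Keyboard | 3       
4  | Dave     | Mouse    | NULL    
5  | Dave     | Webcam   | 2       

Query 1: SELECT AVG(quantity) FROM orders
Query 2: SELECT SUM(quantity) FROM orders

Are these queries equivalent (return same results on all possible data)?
No, not equivalent

Query 1 returns: [(8.25,)]
Query 2 returns: [(33,)]

Reason: AVG vs SUM give different aggregate values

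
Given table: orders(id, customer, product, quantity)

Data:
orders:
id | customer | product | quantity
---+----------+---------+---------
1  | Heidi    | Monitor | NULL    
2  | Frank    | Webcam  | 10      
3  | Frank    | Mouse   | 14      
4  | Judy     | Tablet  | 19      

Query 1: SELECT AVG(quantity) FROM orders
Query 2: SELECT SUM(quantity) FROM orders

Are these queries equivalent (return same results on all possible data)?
No, not equivalent

Query 1 returns: [(14.333333333333334,)]
Query 2 returns: [(43,)]

Reason: AVG vs SUM give different aggregate values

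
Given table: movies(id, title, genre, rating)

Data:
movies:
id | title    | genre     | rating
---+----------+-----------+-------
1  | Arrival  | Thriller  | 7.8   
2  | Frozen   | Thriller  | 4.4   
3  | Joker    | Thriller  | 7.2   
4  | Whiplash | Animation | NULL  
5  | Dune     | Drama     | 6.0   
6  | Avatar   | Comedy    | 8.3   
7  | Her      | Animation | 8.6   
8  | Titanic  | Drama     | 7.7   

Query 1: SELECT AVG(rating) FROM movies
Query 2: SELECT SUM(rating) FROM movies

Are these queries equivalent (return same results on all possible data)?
No, not equivalent

Query 1 returns: [(7.142857142857143,)]
Query 2 returns: [(50.0,)]

Reason: AVG vs SUM give different aggregate values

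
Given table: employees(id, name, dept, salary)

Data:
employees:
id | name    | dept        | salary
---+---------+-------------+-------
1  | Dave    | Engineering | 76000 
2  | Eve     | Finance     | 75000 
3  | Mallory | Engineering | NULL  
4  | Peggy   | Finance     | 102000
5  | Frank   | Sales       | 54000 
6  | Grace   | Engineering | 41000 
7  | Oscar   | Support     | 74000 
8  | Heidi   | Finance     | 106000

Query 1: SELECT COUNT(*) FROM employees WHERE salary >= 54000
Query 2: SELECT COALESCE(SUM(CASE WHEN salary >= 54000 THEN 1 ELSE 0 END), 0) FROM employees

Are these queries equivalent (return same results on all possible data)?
Yes, equivalent

Both queries return: [(6,)]

Reason: COUNT with WHERE vs conditional SUM (COALESCE handles empty-table NULL)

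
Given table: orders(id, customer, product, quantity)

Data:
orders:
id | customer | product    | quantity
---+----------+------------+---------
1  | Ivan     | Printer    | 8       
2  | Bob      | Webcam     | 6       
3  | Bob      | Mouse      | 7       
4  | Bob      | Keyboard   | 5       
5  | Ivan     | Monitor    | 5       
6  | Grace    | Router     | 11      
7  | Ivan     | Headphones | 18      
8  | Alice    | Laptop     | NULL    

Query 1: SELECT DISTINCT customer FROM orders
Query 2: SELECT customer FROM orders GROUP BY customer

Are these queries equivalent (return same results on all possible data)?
Yes, equivalent

Both queries return: [('Alice',), ('Bob',), ('Grace',), ('Ivan',)]

Reason: Both get unique customers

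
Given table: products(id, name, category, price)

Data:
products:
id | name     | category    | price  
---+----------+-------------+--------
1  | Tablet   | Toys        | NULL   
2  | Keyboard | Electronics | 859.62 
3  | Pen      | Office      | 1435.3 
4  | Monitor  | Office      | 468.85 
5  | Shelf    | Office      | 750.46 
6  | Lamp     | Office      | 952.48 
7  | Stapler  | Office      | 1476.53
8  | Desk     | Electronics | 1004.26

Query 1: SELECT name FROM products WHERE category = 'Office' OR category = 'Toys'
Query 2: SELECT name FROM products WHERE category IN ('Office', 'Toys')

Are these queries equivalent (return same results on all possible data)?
Yes, equivalent

Both queries return: [('Lamp',), ('Monitor',), ('Pen',), ('Shelf',), ('Stapler',), ('Tablet',)]

Reason: OR vs IN are equivalent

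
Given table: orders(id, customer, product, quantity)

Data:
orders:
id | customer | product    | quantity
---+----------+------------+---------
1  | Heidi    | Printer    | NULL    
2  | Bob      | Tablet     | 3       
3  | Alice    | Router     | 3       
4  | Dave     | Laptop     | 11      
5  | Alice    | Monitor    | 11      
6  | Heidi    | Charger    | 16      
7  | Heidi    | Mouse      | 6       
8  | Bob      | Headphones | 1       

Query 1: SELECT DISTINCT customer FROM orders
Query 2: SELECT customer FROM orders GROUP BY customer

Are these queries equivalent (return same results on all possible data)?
Yes, equivalent

Both queries return: [('Alice',), ('Bob',), ('Dave',), ('Heidi',)]

Reason: Both get unique customers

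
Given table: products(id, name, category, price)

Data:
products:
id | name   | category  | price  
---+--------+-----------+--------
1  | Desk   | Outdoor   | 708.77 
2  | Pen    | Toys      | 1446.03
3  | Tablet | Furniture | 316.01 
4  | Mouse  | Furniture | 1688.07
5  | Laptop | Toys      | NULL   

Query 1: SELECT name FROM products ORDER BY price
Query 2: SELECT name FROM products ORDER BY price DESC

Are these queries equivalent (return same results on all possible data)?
No, not equivalent

Query 1 returns: [('Laptop',), ('Tablet',), ('Desk',), ('Pen',), ('Mouse',)]
Query 2 returns: [('Mouse',), ('Pen',), ('Desk',), ('Tablet',), ('Laptop',)]

Reason: ASC vs DESC gives opposite ordering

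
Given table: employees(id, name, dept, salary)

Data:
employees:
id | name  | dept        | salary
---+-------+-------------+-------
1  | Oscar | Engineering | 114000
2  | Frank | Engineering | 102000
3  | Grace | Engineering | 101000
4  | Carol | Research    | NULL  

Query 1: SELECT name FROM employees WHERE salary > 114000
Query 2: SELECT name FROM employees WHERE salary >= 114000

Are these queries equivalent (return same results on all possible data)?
No, not equivalent

Query 1 returns: []
Query 2 returns: [('Oscar',)]

Reason: > vs >= gives different results when salary = 114000 exists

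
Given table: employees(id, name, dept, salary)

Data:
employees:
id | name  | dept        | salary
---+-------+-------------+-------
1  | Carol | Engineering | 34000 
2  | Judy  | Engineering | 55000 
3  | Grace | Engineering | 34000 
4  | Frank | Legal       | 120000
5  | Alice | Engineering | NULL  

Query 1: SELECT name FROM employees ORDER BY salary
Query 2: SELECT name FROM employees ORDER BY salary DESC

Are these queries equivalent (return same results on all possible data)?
No, not equivalent

Query 1 returns: [('Alice',), ('Carol',), ('Grace',), ('Judy',), ('Frank',)]
Query 2 returns: [('Frank',), ('Judy',), ('Carol',), ('Grace',), ('Alice',)]

Reason: ASC vs DESC gives opposite ordering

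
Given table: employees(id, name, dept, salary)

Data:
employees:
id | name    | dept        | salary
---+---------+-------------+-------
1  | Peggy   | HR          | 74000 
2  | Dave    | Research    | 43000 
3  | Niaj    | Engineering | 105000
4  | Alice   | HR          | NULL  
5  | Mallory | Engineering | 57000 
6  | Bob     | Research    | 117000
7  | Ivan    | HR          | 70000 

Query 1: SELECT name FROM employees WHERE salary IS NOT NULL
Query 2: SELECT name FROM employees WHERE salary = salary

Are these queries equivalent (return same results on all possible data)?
Yes, equivalent

Both queries return: [('Bob',), ('Dave',), ('Ivan',), ('Mallory',), ('Niaj',), ('Peggy',)]

Reason: IS NOT NULL vs self-equality (both exclude NULLs)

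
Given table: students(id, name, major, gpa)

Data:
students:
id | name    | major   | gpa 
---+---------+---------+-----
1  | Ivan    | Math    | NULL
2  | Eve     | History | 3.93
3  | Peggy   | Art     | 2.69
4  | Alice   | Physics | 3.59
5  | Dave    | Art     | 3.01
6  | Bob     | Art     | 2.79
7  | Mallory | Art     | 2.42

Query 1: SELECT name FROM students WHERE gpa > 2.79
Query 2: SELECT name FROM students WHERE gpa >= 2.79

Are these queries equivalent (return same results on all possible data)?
No, not equivalent

Query 1 returns: [('Eve',), ('Alice',), ('Dave',)]
Query 2 returns: [('Eve',), ('Alice',), ('Dave',), ('Bob',)]

Reason: > vs >= gives different results when gpa = 2.79 exists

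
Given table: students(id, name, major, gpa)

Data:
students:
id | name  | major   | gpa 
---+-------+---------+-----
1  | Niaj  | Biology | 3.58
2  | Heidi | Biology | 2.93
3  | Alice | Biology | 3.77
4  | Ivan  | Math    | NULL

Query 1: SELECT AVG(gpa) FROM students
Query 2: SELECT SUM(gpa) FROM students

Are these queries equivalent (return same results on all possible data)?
No, not equivalent

Query 1 returns: [(3.426666666666667,)]
Query 2 returns: [(10.280000000000001,)]

Reason: AVG vs SUM give different aggregate values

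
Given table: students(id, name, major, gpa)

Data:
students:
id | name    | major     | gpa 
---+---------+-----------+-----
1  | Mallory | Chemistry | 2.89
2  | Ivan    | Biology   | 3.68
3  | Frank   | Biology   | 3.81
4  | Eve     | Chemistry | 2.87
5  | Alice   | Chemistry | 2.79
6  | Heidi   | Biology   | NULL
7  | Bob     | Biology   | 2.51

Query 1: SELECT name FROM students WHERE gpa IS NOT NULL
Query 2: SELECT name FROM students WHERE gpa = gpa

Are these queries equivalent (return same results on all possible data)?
Yes, equivalent

Both queries return: [('Alice',), ('Bob',), ('Eve',), ('Frank',), ('Ivan',), ('Mallory',)]

Reason: IS NOT NULL vs self-equality (both exclude NULLs)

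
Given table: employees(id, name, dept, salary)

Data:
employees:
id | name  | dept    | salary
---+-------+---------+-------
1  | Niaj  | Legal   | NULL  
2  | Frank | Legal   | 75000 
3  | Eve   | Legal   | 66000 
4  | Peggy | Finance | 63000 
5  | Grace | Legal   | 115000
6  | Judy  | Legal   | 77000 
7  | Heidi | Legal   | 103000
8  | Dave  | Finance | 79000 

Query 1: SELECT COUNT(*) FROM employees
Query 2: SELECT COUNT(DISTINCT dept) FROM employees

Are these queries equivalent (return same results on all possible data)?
No, not equivalent

Query 1 returns: [(8,)]
Query 2 returns: [(2,)]

Reason: COUNT(*) counts rows, COUNT(DISTINCT dept) counts unique depts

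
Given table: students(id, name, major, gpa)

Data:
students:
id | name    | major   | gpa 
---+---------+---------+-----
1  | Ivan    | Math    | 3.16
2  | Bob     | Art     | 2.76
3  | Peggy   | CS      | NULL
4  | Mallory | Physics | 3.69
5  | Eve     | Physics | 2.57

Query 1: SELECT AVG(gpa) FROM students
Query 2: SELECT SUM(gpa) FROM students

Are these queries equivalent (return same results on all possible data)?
No, not equivalent

Query 1 returns: [(3.045,)]
Query 2 returns: [(12.18,)]

Reason: AVG vs SUM give different aggregate values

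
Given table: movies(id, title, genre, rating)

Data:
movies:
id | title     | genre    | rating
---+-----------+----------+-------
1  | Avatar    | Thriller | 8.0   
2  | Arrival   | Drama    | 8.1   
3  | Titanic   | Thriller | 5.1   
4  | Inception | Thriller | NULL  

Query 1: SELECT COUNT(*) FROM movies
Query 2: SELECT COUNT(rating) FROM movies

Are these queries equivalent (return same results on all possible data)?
No, not equivalent

Query 1 returns: [(4,)]
Query 2 returns: [(3,)]

Reason: COUNT(*) includes NULLs, COUNT(column) excludes them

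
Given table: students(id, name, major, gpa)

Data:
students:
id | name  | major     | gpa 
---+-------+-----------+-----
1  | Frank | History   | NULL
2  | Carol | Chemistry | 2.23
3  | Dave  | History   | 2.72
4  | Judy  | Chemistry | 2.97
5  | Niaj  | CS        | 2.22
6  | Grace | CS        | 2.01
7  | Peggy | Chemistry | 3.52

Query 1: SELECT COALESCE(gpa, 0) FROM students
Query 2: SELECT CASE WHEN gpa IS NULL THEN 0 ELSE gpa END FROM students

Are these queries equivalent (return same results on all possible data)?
Yes, equivalent

Both queries return: [(0,), (2.01,), (2.22,), (2.23,), (2.72,), (2.97,), (3.52,)]

Reason: COALESCE vs CASE for NULL handling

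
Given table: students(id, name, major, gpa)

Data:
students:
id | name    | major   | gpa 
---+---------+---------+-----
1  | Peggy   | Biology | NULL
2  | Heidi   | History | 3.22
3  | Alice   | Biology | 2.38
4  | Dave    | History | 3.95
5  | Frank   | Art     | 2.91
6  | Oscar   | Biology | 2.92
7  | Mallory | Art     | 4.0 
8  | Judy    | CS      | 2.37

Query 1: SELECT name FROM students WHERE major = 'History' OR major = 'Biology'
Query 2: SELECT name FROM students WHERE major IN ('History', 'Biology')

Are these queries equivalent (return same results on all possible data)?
Yes, equivalent

Both queries return: [('Alice',), ('Dave',), ('Heidi',), ('Oscar',), ('Peggy',)]

Reason: OR vs IN are equivalent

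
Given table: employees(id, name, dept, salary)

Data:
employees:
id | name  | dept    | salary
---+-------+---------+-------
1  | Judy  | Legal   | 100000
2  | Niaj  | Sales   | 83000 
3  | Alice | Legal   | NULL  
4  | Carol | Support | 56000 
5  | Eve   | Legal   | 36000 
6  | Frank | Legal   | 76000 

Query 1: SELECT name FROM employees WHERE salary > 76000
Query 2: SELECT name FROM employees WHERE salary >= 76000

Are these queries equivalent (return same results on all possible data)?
No, not equivalent

Query 1 returns: [('Judy',), ('Niaj',)]
Query 2 returns: [('Judy',), ('Niaj',), ('Frank',)]

Reason: > vs >= gives different results when salary = 76000 exists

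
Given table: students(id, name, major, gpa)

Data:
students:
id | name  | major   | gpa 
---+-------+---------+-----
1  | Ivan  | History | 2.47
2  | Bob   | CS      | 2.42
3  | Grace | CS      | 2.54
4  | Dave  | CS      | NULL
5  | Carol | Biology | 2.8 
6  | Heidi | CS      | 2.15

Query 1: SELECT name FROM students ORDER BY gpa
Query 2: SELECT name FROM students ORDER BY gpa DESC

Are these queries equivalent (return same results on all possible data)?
No, not equivalent

Query 1 returns: [('Dave',), ('Heidi',), ('Bob',), ('Ivan',), ('Grace',), ('Carol',)]
Query 2 returns: [('Carol',), ('Grace',), ('Ivan',), ('Bob',), ('Heidi',), ('Dave',)]

Reason: ASC vs DESC gives opposite ordering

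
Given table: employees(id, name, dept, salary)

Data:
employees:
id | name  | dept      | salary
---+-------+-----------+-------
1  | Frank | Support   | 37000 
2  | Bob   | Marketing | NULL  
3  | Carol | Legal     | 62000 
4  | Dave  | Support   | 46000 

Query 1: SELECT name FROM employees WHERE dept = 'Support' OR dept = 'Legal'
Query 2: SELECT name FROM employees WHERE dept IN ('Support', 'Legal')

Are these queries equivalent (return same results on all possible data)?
Yes, equivalent

Both queries return: [('Carol',), ('Dave',), ('Frank',)]

Reason: OR vs IN are equivalent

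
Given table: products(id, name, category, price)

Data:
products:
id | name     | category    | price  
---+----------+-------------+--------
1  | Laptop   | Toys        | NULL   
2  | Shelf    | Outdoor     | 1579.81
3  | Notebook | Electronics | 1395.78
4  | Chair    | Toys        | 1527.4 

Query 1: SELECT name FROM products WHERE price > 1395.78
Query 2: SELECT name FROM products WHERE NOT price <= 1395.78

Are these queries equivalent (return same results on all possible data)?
Yes, equivalent

Both queries return: [('Chair',), ('Shelf',)]

Reason: Both filter price > 1395.78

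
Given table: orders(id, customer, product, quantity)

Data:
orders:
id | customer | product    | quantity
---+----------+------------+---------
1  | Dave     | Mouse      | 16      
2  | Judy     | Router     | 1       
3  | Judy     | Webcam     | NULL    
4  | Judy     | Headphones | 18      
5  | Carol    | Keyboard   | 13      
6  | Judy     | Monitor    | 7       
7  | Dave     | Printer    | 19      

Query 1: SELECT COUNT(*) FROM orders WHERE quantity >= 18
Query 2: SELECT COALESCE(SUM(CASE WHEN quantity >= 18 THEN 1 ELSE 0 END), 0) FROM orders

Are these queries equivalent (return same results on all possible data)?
Yes, equivalent

Both queries return: [(2,)]

Reason: COUNT with WHERE vs conditional SUM (COALESCE handles empty-table NULL)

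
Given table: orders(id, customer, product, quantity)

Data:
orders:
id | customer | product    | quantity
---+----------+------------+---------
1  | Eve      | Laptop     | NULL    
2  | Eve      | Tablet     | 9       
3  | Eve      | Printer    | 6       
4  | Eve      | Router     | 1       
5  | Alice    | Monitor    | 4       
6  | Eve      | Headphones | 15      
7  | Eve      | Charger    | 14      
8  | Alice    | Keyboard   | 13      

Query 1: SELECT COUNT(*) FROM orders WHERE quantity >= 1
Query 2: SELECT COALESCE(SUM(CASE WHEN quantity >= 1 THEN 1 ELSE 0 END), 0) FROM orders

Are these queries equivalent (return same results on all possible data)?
Yes, equivalent

Both queries return: [(7,)]

Reason: COUNT with WHERE vs conditional SUM (COALESCE handles empty-table NULL)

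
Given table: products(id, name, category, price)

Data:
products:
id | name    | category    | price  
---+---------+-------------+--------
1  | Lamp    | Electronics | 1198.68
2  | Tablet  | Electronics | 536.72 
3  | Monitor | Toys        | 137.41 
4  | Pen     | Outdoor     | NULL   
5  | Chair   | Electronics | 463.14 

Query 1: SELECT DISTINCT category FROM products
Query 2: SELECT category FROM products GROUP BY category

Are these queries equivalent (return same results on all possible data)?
Yes, equivalent

Both queries return: [('Electronics',), ('Outdoor',), ('Toys',)]

Reason: Both get unique categorys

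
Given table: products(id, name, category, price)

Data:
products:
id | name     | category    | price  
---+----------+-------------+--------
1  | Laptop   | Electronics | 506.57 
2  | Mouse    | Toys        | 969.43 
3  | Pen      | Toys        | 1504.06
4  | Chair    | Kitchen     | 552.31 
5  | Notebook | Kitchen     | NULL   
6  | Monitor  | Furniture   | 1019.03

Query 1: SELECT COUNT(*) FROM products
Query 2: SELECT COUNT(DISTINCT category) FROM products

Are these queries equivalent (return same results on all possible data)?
No, not equivalent

Query 1 returns: [(6,)]
Query 2 returns: [(4,)]

Reason: COUNT(*) counts rows, COUNT(DISTINCT category) counts unique categorys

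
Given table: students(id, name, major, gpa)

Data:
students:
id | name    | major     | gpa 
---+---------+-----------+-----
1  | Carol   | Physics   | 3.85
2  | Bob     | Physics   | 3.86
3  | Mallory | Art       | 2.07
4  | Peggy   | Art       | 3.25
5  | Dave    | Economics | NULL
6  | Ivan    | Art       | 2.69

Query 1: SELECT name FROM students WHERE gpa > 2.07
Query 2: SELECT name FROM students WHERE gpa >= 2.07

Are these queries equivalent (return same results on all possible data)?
No, not equivalent

Query 1 returns: [('Carol',), ('Bob',), ('Peggy',), ('Ivan',)]
Query 2 returns: [('Carol',), ('Bob',), ('Mallory',), ('Peggy',), ('Ivan',)]

Reason: > vs >= gives different results when gpa = 2.07 exists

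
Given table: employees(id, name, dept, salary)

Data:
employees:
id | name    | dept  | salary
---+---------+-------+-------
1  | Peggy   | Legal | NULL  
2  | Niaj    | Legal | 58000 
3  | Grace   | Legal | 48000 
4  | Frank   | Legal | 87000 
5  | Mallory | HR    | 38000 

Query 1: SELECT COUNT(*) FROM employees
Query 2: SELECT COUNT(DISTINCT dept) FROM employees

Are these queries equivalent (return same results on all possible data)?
No, not equivalent

Query 1 returns: [(5,)]
Query 2 returns: [(2,)]

Reason: COUNT(*) counts rows, COUNT(DISTINCT dept) counts unique depts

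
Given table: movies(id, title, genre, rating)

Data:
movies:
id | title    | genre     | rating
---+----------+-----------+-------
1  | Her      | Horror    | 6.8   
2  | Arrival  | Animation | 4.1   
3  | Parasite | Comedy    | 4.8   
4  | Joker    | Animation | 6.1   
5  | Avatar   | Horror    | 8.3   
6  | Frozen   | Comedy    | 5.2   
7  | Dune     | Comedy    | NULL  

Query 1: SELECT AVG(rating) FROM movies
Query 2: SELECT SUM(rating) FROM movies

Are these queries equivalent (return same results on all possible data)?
No, not equivalent

Query 1 returns: [(5.883333333333333,)]
Query 2 returns: [(35.3,)]

Reason: AVG vs SUM give different aggregate values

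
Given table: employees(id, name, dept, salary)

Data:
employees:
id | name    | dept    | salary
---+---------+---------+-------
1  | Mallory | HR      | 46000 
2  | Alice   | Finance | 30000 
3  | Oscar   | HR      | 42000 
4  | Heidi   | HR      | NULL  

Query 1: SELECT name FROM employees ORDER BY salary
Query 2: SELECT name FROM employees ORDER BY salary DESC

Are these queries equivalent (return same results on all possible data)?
No, not equivalent

Query 1 returns: [('Heidi',), ('Alice',), ('Oscar',), ('Mallory',)]
Query 2 returns: [('Mallory',), ('Oscar',), ('Alice',), ('Heidi',)]

Reason: ASC vs DESC gives opposite ordering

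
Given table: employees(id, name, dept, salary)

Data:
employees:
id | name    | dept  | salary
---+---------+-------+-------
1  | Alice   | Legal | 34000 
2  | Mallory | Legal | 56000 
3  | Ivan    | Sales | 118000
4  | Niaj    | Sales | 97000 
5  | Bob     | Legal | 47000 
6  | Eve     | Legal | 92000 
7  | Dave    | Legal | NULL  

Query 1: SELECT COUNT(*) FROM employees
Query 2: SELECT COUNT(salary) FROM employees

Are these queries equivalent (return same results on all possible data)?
No, not equivalent

Query 1 returns: [(7,)]
Query 2 returns: [(6,)]

Reason: COUNT(*) includes NULLs, COUNT(column) excludes them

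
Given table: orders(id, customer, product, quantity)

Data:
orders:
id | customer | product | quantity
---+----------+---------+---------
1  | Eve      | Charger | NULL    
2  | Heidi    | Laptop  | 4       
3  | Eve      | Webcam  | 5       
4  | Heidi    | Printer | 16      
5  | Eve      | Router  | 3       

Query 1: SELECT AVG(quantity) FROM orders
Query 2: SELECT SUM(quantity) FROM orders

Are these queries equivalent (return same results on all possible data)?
No, not equivalent

Query 1 returns: [(7.0,)]
Query 2 returns: [(28,)]

Reason: AVG vs SUM give different aggregate values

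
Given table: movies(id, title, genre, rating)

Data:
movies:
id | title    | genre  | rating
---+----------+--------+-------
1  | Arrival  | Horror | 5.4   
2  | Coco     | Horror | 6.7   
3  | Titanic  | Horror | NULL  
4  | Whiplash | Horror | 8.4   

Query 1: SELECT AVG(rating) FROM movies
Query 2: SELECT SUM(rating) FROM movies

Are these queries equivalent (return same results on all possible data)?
No, not equivalent

Query 1 returns: [(6.833333333333333,)]
Query 2 returns: [(20.5,)]

Reason: AVG vs SUM give different aggregate values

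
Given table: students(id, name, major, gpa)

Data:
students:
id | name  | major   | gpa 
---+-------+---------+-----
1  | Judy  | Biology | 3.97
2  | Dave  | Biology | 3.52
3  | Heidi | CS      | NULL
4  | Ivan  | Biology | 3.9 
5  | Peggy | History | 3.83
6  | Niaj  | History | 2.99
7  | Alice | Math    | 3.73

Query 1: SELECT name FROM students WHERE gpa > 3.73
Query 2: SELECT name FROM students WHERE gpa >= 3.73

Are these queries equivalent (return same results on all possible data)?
No, not equivalent

Query 1 returns: [('Judy',), ('Ivan',), ('Peggy',)]
Query 2 returns: [('Judy',), ('Ivan',), ('Peggy',), ('Alice',)]

Reason: > vs >= gives different results when gpa = 3.73 exists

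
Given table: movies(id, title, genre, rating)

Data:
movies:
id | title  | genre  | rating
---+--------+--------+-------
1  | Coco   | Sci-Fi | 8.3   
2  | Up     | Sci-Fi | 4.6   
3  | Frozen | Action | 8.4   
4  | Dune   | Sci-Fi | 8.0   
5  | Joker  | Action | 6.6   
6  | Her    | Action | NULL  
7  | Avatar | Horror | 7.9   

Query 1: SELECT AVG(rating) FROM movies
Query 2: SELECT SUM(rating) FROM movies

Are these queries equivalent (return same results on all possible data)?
No, not equivalent

Query 1 returns: [(7.3,)]
Query 2 returns: [(43.8,)]

Reason: AVG vs SUM give different aggregate values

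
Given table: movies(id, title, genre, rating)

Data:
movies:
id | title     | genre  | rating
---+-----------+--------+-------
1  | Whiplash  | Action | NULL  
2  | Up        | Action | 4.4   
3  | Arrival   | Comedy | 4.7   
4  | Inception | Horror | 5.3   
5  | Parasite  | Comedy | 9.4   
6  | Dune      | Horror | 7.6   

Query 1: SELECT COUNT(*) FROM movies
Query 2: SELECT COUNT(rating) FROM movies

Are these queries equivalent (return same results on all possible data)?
No, not equivalent

Query 1 returns: [(6,)]
Query 2 returns: [(5,)]

Reason: COUNT(*) includes NULLs, COUNT(column) excludes them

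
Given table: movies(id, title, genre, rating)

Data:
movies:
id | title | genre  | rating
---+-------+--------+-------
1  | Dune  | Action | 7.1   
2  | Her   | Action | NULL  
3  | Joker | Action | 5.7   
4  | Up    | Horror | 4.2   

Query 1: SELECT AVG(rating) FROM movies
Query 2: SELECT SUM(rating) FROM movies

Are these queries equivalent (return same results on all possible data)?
No, not equivalent

Query 1 returns: [(5.666666666666667,)]
Query 2 returns: [(17.0,)]

Reason: AVG vs SUM give different aggregate values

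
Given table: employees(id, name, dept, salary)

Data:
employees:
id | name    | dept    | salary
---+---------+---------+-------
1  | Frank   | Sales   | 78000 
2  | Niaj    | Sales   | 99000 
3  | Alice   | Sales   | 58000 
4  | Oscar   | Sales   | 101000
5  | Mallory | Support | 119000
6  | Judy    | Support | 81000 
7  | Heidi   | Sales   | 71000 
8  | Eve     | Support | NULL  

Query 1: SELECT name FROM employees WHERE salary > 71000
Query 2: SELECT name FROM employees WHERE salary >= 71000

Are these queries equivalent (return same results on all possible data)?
No, not equivalent

Query 1 returns: [('Frank',), ('Niaj',), ('Oscar',), ('Mallory',), ('Judy',)]
Query 2 returns: [('Frank',), ('Niaj',), ('Oscar',), ('Mallory',), ('Judy',), ('Heidi',)]

Reason: > vs >= gives different results when salary = 71000 exists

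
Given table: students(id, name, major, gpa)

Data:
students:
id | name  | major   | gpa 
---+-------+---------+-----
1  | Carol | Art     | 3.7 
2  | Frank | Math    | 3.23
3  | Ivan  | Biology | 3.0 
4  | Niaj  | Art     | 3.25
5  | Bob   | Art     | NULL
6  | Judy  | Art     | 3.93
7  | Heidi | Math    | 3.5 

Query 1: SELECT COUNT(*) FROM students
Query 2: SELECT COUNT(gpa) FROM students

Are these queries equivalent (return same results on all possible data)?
No, not equivalent

Query 1 returns: [(7,)]
Query 2 returns: [(6,)]

Reason: COUNT(*) includes NULLs, COUNT(column) excludes them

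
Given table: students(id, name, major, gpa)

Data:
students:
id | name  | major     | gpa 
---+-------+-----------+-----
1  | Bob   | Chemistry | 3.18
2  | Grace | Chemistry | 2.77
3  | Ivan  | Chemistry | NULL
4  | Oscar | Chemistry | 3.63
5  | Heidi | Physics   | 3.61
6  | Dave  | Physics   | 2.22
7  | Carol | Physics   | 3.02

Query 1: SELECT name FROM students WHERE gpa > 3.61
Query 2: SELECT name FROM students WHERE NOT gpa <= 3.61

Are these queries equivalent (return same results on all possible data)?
Yes, equivalent

Both queries return: [('Oscar',)]

Reason: Both filter gpa > 3.61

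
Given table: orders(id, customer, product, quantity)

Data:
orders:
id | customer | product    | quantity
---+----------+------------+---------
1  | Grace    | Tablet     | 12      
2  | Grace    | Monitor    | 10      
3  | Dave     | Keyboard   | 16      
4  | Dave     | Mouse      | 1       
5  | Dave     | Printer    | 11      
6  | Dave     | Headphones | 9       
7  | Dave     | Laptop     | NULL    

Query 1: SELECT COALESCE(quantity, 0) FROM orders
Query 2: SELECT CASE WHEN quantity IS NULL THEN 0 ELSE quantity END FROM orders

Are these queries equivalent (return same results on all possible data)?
Yes, equivalent

Both queries return: [(0,), (1,), (9,), (10,), (11,), (12,), (16,)]

Reason: COALESCE vs CASE for NULL handling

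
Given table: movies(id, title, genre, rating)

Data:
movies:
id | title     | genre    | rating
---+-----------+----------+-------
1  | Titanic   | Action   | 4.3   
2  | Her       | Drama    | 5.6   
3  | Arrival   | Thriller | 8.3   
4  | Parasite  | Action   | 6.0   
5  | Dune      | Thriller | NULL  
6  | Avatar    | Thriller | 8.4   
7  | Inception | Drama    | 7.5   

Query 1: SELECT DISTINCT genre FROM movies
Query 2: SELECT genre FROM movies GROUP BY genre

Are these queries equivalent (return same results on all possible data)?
Yes, equivalent

Both queries return: [('Action',), ('Drama',), ('Thriller',)]

Reason: Both get unique genres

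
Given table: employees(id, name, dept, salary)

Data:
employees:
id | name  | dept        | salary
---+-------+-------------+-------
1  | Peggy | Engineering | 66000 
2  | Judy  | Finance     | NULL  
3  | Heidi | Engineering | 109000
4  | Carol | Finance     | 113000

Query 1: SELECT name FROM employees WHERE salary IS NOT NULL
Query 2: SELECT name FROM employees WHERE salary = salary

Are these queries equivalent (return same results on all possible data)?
Yes, equivalent

Both queries return: [('Carol',), ('Heidi',), ('Peggy',)]

Reason: IS NOT NULL vs self-equality (both exclude NULLs)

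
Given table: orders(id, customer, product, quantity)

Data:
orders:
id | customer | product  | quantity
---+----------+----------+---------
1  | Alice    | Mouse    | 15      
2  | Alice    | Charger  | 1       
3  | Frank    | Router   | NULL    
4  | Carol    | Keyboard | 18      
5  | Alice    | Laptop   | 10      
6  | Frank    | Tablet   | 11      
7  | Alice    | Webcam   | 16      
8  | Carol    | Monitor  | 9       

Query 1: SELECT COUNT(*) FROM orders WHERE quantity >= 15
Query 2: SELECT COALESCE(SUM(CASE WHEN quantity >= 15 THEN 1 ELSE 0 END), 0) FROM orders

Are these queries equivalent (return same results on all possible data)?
Yes, equivalent

Both queries return: [(3,)]

Reason: COUNT with WHERE vs conditional SUM (COALESCE handles empty-table NULL)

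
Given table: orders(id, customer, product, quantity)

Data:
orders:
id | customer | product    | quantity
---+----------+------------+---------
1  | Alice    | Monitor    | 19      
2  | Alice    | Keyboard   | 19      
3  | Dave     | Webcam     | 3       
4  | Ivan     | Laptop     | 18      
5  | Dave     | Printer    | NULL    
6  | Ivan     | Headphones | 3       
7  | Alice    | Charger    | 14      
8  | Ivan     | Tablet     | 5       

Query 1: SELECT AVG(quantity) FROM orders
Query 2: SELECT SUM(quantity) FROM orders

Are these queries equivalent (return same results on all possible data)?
No, not equivalent

Query 1 returns: [(11.571428571428571,)]
Query 2 returns: [(81,)]

Reason: AVG vs SUM give different aggregate values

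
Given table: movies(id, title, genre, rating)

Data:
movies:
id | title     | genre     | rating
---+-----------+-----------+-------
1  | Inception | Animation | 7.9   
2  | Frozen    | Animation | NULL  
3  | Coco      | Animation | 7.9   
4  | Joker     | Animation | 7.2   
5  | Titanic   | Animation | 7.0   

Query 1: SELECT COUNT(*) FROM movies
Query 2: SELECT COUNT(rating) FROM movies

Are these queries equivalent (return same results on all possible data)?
No, not equivalent

Query 1 returns: [(5,)]
Query 2 returns: [(4,)]

Reason: COUNT(*) includes NULLs, COUNT(column) excludes them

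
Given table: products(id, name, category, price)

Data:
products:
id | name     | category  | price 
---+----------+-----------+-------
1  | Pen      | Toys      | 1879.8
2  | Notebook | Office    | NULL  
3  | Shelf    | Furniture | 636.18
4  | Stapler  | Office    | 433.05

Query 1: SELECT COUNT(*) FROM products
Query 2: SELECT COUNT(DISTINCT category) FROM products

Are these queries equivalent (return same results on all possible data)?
No, not equivalent

Query 1 returns: [(4,)]
Query 2 returns: [(3,)]

Reason: COUNT(*) counts rows, COUNT(DISTINCT category) counts unique categorys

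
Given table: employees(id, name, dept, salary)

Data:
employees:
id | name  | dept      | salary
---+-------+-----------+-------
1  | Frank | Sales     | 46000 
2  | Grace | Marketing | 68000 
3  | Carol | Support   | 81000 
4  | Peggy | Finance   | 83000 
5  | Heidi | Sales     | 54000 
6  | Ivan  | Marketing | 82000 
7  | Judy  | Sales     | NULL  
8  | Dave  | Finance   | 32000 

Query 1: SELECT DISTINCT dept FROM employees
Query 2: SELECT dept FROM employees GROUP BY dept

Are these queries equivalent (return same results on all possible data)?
Yes, equivalent

Both queries return: [('Finance',), ('Marketing',), ('Sales',), ('Support',)]

Reason: Both get unique depts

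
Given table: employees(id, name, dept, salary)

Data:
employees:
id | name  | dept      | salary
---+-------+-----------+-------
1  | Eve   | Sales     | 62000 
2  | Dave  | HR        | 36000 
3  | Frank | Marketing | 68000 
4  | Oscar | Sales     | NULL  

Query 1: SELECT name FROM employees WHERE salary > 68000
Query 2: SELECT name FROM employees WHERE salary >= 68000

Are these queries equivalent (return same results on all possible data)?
No, not equivalent

Query 1 returns: []
Query 2 returns: [('Frank',)]

Reason: > vs >= gives different results when salary = 68000 exists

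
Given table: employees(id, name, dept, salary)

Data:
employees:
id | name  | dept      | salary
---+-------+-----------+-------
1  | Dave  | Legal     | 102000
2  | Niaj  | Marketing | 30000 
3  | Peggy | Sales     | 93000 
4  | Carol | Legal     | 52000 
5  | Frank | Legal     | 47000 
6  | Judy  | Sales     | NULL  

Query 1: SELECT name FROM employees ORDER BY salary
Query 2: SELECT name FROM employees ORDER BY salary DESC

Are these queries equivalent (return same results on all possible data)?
No, not equivalent

Query 1 returns: [('Judy',), ('Niaj',), ('Frank',), ('Carol',), ('Peggy',), ('Dave',)]
Query 2 returns: [('Dave',), ('Peggy',), ('Carol',), ('Frank',), ('Niaj',), ('Judy',)]

Reason: ASC vs DESC gives opposite ordering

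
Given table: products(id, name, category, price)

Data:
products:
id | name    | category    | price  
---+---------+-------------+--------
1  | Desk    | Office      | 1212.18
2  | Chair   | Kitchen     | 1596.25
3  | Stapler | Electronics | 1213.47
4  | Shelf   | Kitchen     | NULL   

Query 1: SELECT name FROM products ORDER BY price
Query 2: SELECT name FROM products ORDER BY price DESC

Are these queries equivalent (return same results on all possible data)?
No, not equivalent

Query 1 returns: [('Shelf',), ('Desk',), ('Stapler',), ('Chair',)]
Query 2 returns: [('Chair',), ('Stapler',), ('Desk',), ('Shelf',)]

Reason: ASC vs DESC gives opposite ordering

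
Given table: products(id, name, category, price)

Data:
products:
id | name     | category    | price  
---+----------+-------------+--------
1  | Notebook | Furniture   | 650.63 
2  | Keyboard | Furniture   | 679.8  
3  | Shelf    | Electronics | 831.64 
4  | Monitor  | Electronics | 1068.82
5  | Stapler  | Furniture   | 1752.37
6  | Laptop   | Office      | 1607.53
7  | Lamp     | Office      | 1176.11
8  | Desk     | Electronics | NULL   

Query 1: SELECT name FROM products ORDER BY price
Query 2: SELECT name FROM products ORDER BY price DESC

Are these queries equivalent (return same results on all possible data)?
No, not equivalent

Query 1 returns: [('Desk',), ('Notebook',), ('Keyboard',), ('Shelf',), ('Monitor',), ('Lamp',), ('Laptop',), ('Stapler',)]
Query 2 returns: [('Stapler',), ('Laptop',), ('Lamp',), ('Monitor',), ('Shelf',), ('Keyboard',), ('Notebook',), ('Desk',)]

Reason: ASC vs DESC gives opposite ordering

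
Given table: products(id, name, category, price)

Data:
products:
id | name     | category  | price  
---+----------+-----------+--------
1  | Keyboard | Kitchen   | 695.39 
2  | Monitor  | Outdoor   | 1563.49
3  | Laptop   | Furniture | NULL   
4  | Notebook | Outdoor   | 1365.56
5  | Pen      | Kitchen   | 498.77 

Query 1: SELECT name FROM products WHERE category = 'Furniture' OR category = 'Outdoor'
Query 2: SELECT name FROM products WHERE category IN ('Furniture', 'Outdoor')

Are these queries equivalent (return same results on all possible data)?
Yes, equivalent

Both queries return: [('Laptop',), ('Monitor',), ('Notebook',)]

Reason: OR vs IN are equivalent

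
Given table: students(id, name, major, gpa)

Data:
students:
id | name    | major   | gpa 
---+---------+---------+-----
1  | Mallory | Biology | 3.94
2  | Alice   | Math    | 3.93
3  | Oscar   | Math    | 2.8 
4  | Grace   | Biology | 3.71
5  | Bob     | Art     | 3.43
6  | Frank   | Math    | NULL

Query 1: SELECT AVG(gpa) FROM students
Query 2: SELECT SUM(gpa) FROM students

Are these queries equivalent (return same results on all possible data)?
No, not equivalent

Query 1 returns: [(3.562,)]
Query 2 returns: [(17.81,)]

Reason: AVG vs SUM give different aggregate values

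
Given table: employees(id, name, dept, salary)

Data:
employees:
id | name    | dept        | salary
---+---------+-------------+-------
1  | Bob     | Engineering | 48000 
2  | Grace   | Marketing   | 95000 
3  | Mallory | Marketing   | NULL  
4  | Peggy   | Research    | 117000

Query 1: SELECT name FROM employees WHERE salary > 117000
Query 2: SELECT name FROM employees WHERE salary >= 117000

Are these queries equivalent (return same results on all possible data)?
No, not equivalent

Query 1 returns: []
Query 2 returns: [('Peggy',)]

Reason: > vs >= gives different results when salary = 117000 exists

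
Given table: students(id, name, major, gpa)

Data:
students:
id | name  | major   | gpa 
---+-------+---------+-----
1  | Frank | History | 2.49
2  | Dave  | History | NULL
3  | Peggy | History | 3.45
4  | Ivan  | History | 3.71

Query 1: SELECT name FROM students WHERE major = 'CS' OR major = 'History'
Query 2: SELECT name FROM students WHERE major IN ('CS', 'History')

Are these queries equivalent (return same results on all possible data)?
Yes, equivalent

Both queries return: [('Dave',), ('Frank',), ('Ivan',), ('Peggy',)]

Reason: OR vs IN are equivalent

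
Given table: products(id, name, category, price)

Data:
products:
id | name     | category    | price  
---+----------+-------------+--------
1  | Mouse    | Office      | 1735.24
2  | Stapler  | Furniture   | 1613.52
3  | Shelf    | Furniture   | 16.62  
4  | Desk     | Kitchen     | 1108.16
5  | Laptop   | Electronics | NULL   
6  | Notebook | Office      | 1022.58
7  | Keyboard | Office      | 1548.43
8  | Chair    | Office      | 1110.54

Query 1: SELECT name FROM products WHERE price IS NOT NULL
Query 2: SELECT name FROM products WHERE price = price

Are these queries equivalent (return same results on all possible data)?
Yes, equivalent

Both queries return: [('Chair',), ('Desk',), ('Keyboard',), ('Mouse',), ('Notebook',), ('Shelf',), ('Stapler',)]

Reason: IS NOT NULL vs self-equality (both exclude NULLs)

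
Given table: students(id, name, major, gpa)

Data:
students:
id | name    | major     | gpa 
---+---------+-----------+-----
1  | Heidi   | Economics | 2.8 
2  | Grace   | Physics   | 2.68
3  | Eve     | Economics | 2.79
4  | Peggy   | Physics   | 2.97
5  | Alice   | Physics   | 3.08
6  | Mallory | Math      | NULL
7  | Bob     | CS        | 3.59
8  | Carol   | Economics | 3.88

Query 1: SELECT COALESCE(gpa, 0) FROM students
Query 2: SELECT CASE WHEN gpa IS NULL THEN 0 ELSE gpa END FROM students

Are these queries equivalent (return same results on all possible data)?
Yes, equivalent

Both queries return: [(0,), (2.68,), (2.79,), (2.8,), (2.97,), (3.08,), (3.59,), (3.88,)]

Reason: COALESCE vs CASE for NULL handling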